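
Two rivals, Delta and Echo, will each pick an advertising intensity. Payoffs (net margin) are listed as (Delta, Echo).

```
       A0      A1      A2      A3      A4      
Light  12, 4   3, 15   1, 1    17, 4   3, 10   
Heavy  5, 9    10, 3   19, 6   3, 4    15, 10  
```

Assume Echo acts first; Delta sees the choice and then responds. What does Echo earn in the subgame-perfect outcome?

10

Work backward from Delta's decision.
- A0: BR = Light, leader payoff 4.
- A1: BR = Heavy, leader payoff 3.
- A2: BR = Heavy, leader payoff 6.
- A3: BR = Light, leader payoff 4.
- A4: BR = Heavy, leader payoff 10.
Maximizing over 4, 3, 6, 4, 10, Echo chooses A4. Subgame-perfect outcome: (Heavy, A4) with payoffs (15, 10).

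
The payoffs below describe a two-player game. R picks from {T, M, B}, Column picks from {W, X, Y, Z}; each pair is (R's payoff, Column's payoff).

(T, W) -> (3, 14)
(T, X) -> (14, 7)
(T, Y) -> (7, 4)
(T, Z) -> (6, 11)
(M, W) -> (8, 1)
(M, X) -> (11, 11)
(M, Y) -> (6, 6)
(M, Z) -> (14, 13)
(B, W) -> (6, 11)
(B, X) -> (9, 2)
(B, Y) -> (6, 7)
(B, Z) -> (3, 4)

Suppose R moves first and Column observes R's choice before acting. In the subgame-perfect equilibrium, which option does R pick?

M

Solve by backward induction (R leads).
- T → Column plays W (best of 14, 7, 4, 11); R gets 3.
- M → Column plays Z (best of 1, 11, 6, 13); R gets 14.
- B → Column plays W (best of 11, 2, 7, 4); R gets 6.
R's induced payoffs are 3, 14, 6, so R commits to M. Subgame-perfect outcome: (M, Z) with payoffs (14, 13).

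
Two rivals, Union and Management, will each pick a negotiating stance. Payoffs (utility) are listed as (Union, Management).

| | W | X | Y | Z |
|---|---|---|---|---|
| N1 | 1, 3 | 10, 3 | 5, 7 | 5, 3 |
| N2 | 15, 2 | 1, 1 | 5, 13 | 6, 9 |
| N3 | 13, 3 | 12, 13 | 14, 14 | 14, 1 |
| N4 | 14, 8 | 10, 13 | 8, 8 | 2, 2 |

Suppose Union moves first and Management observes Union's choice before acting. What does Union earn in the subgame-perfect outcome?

14

Solve by backward induction (Union leads).
- N1: Management compares 3, 3, 7, 3 and picks Y; Union would get 5.
- N2: Management compares 2, 1, 13, 9 and picks Y; Union would get 5.
- N3: Management compares 3, 13, 14, 1 and picks Y; Union would get 14.
- N4: Management compares 8, 13, 8, 2 and picks X; Union would get 10.
Maximizing over 5, 5, 14, 10, Union chooses N3. Subgame-perfect outcome: (N3, Y) with payoffs (14, 14).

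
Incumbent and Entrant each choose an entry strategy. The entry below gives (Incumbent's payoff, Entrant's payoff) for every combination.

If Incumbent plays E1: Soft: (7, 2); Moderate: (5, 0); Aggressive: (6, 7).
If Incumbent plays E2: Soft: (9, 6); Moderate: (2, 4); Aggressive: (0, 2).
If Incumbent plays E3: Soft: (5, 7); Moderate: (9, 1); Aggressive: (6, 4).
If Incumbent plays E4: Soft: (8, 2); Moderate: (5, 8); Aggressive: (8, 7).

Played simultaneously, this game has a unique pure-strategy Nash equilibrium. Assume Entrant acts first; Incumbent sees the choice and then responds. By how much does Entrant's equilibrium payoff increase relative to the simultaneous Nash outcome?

1

Solve by backward induction (Entrant leads).
- Soft: Incumbent compares 7, 9, 5, 8 and picks E2; Entrant would get 6.
- Moderate: Incumbent compares 5, 2, 9, 5 and picks E3; Entrant would get 1.
- Aggressive: Incumbent compares 6, 0, 6, 8 and picks E4; Entrant would get 7.
Entrant's induced payoffs are 6, 1, 7, so Entrant commits to Aggressive. Subgame-perfect outcome: (E4, Aggressive) with payoffs (8, 7).
Under simultaneous play:
Incumbent's best replies: Soft→E2; Moderate→E3; Aggressive→E4.
Entrant's best replies: E1→Aggressive; E2→Soft; E3→Soft; E4→Moderate.
The unique mutual best reply is (E2, Soft), giving (9, 6).
Entrant's commitment gain: 7 − 6 = 1.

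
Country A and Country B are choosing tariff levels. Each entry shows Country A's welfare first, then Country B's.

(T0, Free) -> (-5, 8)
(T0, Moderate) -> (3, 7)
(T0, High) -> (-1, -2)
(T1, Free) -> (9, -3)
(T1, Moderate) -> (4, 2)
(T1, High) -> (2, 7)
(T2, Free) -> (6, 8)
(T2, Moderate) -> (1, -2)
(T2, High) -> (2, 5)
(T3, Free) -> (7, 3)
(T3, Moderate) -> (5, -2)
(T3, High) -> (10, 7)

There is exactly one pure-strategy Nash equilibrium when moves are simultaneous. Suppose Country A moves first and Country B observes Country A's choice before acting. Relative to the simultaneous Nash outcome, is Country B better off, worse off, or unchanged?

Country B best-responds to each possible Country A move:
- T0: BR = Free, leader payoff -5.
- T1: BR = High, leader payoff 2.
- T2: BR = Free, leader payoff 6.
- T3: BR = High, leader payoff 10.
Country A's induced payoffs are -5, 2, 6, 10, so Country A commits to T3. Subgame-perfect outcome: (T3, High) with payoffs (10, 7).
Now find the simultaneous Nash equilibrium.
Country A's best replies: Free→T1; Moderate→T3; High→T3.
Country B's best replies: T0→Free; T1→High; T2→Free; T3→High.
Only (T3, High) has each player best-responding; Nash payoffs (10, 7).
Country B earns 7 sequentially versus 7 at the Nash outcome: unchanged.

unchanged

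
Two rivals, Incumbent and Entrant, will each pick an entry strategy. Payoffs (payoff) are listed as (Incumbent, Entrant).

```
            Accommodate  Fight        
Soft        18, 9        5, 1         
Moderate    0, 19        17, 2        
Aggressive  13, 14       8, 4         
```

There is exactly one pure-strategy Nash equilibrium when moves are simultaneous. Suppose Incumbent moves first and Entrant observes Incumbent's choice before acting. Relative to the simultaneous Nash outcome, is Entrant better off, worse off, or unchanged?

unchanged

Work backward from Entrant's decision.
- Soft → Entrant plays Accommodate (best of 9, 1); Incumbent gets 18.
- Moderate → Entrant plays Accommodate (best of 19, 2); Incumbent gets 0.
- Aggressive → Entrant plays Accommodate (best of 14, 4); Incumbent gets 13.
Maximizing over 18, 0, 13, Incumbent chooses Soft. Subgame-perfect outcome: (Soft, Accommodate) with payoffs (18, 9).
Under simultaneous play:
Incumbent's best replies: Accommodate→Soft; Fight→Moderate.
Entrant's best replies: Soft→Accommodate; Moderate→Accommodate; Aggressive→Accommodate.
Only (Soft, Accommodate) has each player best-responding; Nash payoffs (18, 9).
Entrant earns 9 sequentially versus 9 at the Nash outcome: unchanged.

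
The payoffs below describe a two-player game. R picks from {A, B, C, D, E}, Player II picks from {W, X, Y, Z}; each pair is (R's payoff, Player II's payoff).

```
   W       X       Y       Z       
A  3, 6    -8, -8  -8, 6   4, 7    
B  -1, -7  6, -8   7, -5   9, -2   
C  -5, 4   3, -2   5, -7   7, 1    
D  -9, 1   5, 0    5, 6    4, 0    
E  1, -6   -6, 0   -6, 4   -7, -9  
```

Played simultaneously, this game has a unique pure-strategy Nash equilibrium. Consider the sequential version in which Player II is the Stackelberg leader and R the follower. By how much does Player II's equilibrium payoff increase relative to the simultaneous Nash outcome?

8

Work backward from R's decision.
- W: R compares 3, -1, -5, -9, 1 and picks A; Player II would get 6.
- X: R compares -8, 6, 3, 5, -6 and picks B; Player II would get -8.
- Y: R compares -8, 7, 5, 5, -6 and picks B; Player II would get -5.
- Z: R compares 4, 9, 7, 4, -7 and picks B; Player II would get -2.
Player II's induced payoffs are 6, -8, -5, -2, so Player II commits to W. Subgame-perfect outcome: (A, W) with payoffs (3, 6).
Under simultaneous play:
R's best replies: W→A; X→B; Y→B; Z→B.
Player II's best replies: A→Z; B→Z; C→W; D→Y; E→Y.
Only (B, Z) has each player best-responding; Nash payoffs (9, -2).
Player II's commitment gain: 6 − -2 = 8.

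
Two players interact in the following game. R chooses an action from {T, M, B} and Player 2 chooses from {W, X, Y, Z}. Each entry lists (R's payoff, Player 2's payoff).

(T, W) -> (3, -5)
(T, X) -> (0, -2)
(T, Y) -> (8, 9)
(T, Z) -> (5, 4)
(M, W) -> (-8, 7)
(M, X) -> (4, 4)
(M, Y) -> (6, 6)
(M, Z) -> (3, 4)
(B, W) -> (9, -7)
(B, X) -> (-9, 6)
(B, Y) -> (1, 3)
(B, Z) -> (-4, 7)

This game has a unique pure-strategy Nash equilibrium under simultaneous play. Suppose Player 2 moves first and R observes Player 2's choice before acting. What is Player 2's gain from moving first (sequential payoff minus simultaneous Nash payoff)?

0

Solve by backward induction (Player 2 leads).
- W → R plays B (best of 3, -8, 9); Player 2 gets -7.
- X → R plays M (best of 0, 4, -9); Player 2 gets 4.
- Y → R plays T (best of 8, 6, 1); Player 2 gets 9.
- Z → R plays T (best of 5, 3, -4); Player 2 gets 4.
Maximizing over -7, 4, 9, 4, Player 2 chooses Y. Subgame-perfect outcome: (T, Y) with payoffs (8, 9).
Now find the simultaneous Nash equilibrium.
R's best replies: W→B; X→M; Y→T; Z→T.
Player 2's best replies: T→Y; M→W; B→Z.
The unique mutual best reply is (T, Y), giving (8, 9).
Player 2's commitment gain: 9 − 9 = 0.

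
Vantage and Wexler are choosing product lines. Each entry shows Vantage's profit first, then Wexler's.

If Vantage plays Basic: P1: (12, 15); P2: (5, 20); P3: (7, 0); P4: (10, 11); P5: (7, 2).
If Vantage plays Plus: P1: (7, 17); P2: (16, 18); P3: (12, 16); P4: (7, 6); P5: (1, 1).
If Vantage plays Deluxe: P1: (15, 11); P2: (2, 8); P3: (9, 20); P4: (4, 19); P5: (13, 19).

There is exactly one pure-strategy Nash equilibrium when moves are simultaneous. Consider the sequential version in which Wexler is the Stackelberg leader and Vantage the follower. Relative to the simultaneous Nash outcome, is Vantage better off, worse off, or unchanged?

worse off

Vantage best-responds to each possible Wexler move:
- P1: Vantage compares 12, 7, 15 and picks Deluxe; Wexler would get 11.
- P2: Vantage compares 5, 16, 2 and picks Plus; Wexler would get 18.
- P3: Vantage compares 7, 12, 9 and picks Plus; Wexler would get 16.
- P4: Vantage compares 10, 7, 4 and picks Basic; Wexler would get 11.
- P5: Vantage compares 7, 1, 13 and picks Deluxe; Wexler would get 19.
Maximizing over 11, 18, 16, 11, 19, Wexler chooses P5. Subgame-perfect outcome: (Deluxe, P5) with payoffs (13, 19).
For the simultaneous game, intersect best replies.
Vantage's best replies: P1→Deluxe; P2→Plus; P3→Plus; P4→Basic; P5→Deluxe.
Wexler's best replies: Basic→P2; Plus→P2; Deluxe→P3.
The unique mutual best reply is (Plus, P2), giving (16, 18).
Vantage earns 13 sequentially versus 16 at the Nash outcome: worse off.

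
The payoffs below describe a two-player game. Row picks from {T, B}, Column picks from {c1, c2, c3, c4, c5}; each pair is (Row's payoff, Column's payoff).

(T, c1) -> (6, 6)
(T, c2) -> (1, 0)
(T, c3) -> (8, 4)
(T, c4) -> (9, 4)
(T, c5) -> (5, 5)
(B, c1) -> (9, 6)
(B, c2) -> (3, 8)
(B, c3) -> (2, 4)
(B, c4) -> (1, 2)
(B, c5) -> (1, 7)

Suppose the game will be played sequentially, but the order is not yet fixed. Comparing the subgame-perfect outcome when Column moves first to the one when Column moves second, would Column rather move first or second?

first

If Row leads: Column's best replies are T→c1, B→c2; Row's induced payoffs 6, 3; outcome (T, c1), payoffs (6, 6).
If Column leads: Row's best replies are c1→B, c2→B, c3→T, c4→T, c5→T; Column's induced payoffs 6, 8, 4, 4, 5; outcome (B, c2), payoffs (3, 8).
Column gets 8 moving first and 6 moving second, so Column prefers to move first.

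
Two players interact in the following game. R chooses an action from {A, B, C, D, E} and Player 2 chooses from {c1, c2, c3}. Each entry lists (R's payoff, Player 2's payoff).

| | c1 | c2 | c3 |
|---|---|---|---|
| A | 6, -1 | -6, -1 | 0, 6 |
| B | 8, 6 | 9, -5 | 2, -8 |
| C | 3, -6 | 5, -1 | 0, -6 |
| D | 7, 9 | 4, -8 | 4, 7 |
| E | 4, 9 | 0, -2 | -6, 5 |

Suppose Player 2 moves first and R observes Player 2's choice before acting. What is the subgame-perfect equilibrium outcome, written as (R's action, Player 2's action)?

(D, c3)

Solve by backward induction (Player 2 leads).
- c1: BR = B, leader payoff 6.
- c2: BR = B, leader payoff -5.
- c3: BR = D, leader payoff 7.
Maximizing over 6, -5, 7, Player 2 chooses c3. Subgame-perfect outcome: (D, c3) with payoffs (4, 7).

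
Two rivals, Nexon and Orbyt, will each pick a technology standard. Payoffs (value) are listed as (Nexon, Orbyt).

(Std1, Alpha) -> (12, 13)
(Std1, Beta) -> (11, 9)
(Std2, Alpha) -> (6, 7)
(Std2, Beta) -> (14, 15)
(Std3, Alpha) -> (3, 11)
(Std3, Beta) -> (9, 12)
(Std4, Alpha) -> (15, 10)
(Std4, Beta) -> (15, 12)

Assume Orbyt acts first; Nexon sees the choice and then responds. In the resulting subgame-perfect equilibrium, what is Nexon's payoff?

Work backward from Nexon's decision.
- Alpha → Nexon plays Std4 (best of 12, 6, 3, 15); Orbyt gets 10.
- Beta → Nexon plays Std4 (best of 11, 14, 9, 15); Orbyt gets 12.
Orbyt's induced payoffs are 10, 12, so Orbyt commits to Beta. Subgame-perfect outcome: (Std4, Beta) with payoffs (15, 12).

15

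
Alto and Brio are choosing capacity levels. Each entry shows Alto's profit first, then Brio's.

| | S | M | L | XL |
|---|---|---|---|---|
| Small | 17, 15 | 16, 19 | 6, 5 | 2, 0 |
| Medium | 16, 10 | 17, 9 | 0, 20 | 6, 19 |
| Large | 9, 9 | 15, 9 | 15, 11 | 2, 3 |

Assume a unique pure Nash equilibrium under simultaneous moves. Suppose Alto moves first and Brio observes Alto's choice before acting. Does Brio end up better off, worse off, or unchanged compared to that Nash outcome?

Solve by backward induction (Alto leads).
- Small → Brio plays M (best of 15, 19, 5, 0); Alto gets 16.
- Medium → Brio plays L (best of 10, 9, 20, 19); Alto gets 0.
- Large → Brio plays L (best of 9, 9, 11, 3); Alto gets 15.
Maximizing over 16, 0, 15, Alto chooses Small. Subgame-perfect outcome: (Small, M) with payoffs (16, 19).
Now find the simultaneous Nash equilibrium.
Alto's best replies: S→Small; M→Medium; L→Large; XL→Medium.
Brio's best replies: Small→M; Medium→L; Large→L.
Only (Large, L) has each player best-responding; Nash payoffs (15, 11).
Brio earns 19 sequentially versus 11 at the Nash outcome: better off.

better off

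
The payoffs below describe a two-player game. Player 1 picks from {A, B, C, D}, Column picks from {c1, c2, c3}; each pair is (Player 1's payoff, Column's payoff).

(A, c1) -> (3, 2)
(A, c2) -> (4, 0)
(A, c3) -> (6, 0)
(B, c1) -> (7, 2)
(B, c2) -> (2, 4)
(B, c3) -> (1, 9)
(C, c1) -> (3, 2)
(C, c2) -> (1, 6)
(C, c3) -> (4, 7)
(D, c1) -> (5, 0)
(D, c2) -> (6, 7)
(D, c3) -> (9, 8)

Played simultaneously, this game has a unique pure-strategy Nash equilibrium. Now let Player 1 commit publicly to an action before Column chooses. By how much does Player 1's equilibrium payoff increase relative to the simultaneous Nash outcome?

0

Work backward from Column's decision.
- A: BR = c1, leader payoff 3.
- B: BR = c3, leader payoff 1.
- C: BR = c3, leader payoff 4.
- D: BR = c3, leader payoff 9.
Maximizing over 3, 1, 4, 9, Player 1 chooses D. Subgame-perfect outcome: (D, c3) with payoffs (9, 8).
Now find the simultaneous Nash equilibrium.
Player 1's best replies: c1→B; c2→D; c3→D.
Column's best replies: A→c1; B→c3; C→c3; D→c3.
Only (D, c3) has each player best-responding; Nash payoffs (9, 8).
Player 1's commitment gain: 9 − 9 = 0.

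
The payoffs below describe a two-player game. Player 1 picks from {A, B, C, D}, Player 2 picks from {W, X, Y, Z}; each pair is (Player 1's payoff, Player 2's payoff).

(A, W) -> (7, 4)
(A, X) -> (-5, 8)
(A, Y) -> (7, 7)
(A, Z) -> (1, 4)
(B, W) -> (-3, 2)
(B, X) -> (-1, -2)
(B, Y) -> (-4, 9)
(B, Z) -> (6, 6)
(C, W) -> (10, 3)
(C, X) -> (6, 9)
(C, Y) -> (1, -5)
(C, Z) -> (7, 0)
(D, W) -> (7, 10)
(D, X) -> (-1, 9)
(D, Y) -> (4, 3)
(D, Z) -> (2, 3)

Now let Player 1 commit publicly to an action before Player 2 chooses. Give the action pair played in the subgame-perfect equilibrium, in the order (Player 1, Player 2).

Player 2 best-responds to each possible Player 1 move:
- A: Player 2 compares 4, 8, 7, 4 and picks X; Player 1 would get -5.
- B: Player 2 compares 2, -2, 9, 6 and picks Y; Player 1 would get -4.
- C: Player 2 compares 3, 9, -5, 0 and picks X; Player 1 would get 6.
- D: Player 2 compares 10, 9, 3, 3 and picks W; Player 1 would get 7.
Among -5, -4, 6, 7, the best is 7 at D. Subgame-perfect outcome: (D, W) with payoffs (7, 10).

(D, W)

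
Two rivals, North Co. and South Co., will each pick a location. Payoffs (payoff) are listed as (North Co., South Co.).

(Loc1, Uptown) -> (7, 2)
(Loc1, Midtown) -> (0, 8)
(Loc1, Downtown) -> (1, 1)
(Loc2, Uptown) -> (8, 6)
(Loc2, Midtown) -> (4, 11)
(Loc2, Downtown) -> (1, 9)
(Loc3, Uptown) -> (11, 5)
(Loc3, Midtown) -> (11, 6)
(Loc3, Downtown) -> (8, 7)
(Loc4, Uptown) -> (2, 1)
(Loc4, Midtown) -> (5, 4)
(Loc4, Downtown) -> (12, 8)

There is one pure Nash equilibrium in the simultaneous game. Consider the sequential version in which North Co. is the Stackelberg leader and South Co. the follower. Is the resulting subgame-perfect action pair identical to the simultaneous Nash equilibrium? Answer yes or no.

Solve by backward induction (North Co. leads).
- Loc1: BR = Midtown, leader payoff 0.
- Loc2: BR = Midtown, leader payoff 4.
- Loc3: BR = Downtown, leader payoff 8.
- Loc4: BR = Downtown, leader payoff 12.
North Co.'s induced payoffs are 0, 4, 8, 12, so North Co. commits to Loc4. Subgame-perfect outcome: (Loc4, Downtown) with payoffs (12, 8).
For the simultaneous game, intersect best replies.
North Co.'s best replies: Uptown→Loc3; Midtown→Loc3; Downtown→Loc4.
South Co.'s best replies: Loc1→Midtown; Loc2→Midtown; Loc3→Downtown; Loc4→Downtown.
The unique mutual best reply is (Loc4, Downtown), giving (12, 8).
Sequential outcome (Loc4, Downtown) coincides with the Nash profile (Loc4, Downtown).

yes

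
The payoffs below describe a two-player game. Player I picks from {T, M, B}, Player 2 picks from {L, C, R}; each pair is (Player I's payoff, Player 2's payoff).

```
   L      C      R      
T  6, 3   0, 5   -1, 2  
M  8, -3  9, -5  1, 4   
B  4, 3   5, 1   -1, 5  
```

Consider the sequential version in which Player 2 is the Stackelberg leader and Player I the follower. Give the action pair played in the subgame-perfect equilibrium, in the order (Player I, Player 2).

(M, R)

Solve by backward induction (Player 2 leads).
- L: Player I compares 6, 8, 4 and picks M; Player 2 would get -3.
- C: Player I compares 0, 9, 5 and picks M; Player 2 would get -5.
- R: Player I compares -1, 1, -1 and picks M; Player 2 would get 4.
Maximizing over -3, -5, 4, Player 2 chooses R. Subgame-perfect outcome: (M, R) with payoffs (1, 4).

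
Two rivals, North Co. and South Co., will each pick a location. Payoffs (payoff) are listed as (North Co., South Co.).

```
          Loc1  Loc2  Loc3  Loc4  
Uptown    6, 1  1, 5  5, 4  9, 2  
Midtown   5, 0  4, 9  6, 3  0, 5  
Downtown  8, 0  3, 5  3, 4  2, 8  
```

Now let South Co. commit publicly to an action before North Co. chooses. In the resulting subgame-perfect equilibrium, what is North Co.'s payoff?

Backward induction with South Co. moving first.
- Loc1 → North Co. plays Downtown (best of 6, 5, 8); South Co. gets 0.
- Loc2 → North Co. plays Midtown (best of 1, 4, 3); South Co. gets 9.
- Loc3 → North Co. plays Midtown (best of 5, 6, 3); South Co. gets 3.
- Loc4 → North Co. plays Uptown (best of 9, 0, 2); South Co. gets 2.
South Co.'s induced payoffs are 0, 9, 3, 2, so South Co. commits to Loc2. Subgame-perfect outcome: (Midtown, Loc2) with payoffs (4, 9).

4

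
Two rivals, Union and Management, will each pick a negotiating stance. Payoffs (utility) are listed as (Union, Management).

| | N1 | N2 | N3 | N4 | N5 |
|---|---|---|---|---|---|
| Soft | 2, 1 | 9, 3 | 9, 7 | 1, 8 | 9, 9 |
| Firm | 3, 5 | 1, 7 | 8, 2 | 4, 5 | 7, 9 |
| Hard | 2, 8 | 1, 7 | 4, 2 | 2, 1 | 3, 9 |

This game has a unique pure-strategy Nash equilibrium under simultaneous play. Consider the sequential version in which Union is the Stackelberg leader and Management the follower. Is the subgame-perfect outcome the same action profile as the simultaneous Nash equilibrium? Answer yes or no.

yes

Management best-responds to each possible Union move:
- Soft: BR = N5, leader payoff 9.
- Firm: BR = N5, leader payoff 7.
- Hard: BR = N5, leader payoff 3.
Union's induced payoffs are 9, 7, 3, so Union commits to Soft. Subgame-perfect outcome: (Soft, N5) with payoffs (9, 9).
Under simultaneous play:
Union's best replies: N1→Firm; N2→Soft; N3→Soft; N4→Firm; N5→Soft.
Management's best replies: Soft→N5; Firm→N5; Hard→N5.
The unique mutual best reply is (Soft, N5), giving (9, 9).
Sequential outcome (Soft, N5) coincides with the Nash profile (Soft, N5).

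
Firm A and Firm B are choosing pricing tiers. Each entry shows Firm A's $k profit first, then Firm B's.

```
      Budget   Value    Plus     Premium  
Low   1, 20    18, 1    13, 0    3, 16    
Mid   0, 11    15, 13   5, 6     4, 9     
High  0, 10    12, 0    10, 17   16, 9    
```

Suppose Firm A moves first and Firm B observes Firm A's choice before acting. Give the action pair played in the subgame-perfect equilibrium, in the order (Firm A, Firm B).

Work backward from Firm B's decision.
- Low: BR = Budget, leader payoff 1.
- Mid: BR = Value, leader payoff 15.
- High: BR = Plus, leader payoff 10.
Among 1, 15, 10, the best is 15 at Mid. Subgame-perfect outcome: (Mid, Value) with payoffs (15, 13).

(Mid, Value)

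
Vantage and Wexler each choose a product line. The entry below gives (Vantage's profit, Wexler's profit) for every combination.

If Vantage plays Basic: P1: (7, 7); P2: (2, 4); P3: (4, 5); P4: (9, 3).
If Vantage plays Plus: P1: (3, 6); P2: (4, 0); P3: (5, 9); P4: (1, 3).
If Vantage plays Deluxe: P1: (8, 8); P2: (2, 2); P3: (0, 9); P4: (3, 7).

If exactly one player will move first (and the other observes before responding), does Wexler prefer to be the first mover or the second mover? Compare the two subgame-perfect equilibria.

first

If Vantage leads: Wexler's best replies are Basic→P1, Plus→P3, Deluxe→P3; Vantage's induced payoffs 7, 5, 0; outcome (Basic, P1), payoffs (7, 7).
If Wexler leads: Vantage's best replies are P1→Deluxe, P2→Plus, P3→Plus, P4→Basic; Wexler's induced payoffs 8, 0, 9, 3; outcome (Plus, P3), payoffs (5, 9).
Wexler gets 9 moving first and 7 moving second, so Wexler prefers to move first.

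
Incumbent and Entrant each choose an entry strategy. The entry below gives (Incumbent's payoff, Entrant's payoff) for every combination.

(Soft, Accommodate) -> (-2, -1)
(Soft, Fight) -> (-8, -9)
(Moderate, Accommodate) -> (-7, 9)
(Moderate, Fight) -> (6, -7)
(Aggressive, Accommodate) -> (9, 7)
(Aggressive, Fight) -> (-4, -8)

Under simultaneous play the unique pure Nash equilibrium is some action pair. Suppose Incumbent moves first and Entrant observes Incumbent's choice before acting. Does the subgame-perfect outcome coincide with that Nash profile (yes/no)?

Work backward from Entrant's decision.
- Soft: Entrant compares -1, -9 and picks Accommodate; Incumbent would get -2.
- Moderate: Entrant compares 9, -7 and picks Accommodate; Incumbent would get -7.
- Aggressive: Entrant compares 7, -8 and picks Accommodate; Incumbent would get 9.
Among -2, -7, 9, the best is 9 at Aggressive. Subgame-perfect outcome: (Aggressive, Accommodate) with payoffs (9, 7).
Now find the simultaneous Nash equilibrium.
Incumbent's best replies: Accommodate→Aggressive; Fight→Moderate.
Entrant's best replies: Soft→Accommodate; Moderate→Accommodate; Aggressive→Accommodate.
Only (Aggressive, Accommodate) has each player best-responding; Nash payoffs (9, 7).
Sequential outcome (Aggressive, Accommodate) coincides with the Nash profile (Aggressive, Accommodate).

yes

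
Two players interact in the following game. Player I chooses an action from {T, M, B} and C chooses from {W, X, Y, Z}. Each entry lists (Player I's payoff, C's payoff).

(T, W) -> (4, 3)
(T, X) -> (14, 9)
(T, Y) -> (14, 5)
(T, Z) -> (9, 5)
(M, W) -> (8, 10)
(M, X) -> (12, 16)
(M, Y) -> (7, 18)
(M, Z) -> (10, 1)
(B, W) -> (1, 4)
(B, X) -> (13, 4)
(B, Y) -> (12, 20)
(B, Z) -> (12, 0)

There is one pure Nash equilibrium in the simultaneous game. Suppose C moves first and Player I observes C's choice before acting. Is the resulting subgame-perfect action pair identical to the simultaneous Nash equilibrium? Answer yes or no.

Player I best-responds to each possible C move:
- W: Player I compares 4, 8, 1 and picks M; C would get 10.
- X: Player I compares 14, 12, 13 and picks T; C would get 9.
- Y: Player I compares 14, 7, 12 and picks T; C would get 5.
- Z: Player I compares 9, 10, 12 and picks B; C would get 0.
C's induced payoffs are 10, 9, 5, 0, so C commits to W. Subgame-perfect outcome: (M, W) with payoffs (8, 10).
Now find the simultaneous Nash equilibrium.
Player I's best replies: W→M; X→T; Y→T; Z→B.
C's best replies: T→X; M→Y; B→Y.
The unique mutual best reply is (T, X), giving (14, 9).
Sequential outcome (M, W) differs from the Nash profile (T, X).

no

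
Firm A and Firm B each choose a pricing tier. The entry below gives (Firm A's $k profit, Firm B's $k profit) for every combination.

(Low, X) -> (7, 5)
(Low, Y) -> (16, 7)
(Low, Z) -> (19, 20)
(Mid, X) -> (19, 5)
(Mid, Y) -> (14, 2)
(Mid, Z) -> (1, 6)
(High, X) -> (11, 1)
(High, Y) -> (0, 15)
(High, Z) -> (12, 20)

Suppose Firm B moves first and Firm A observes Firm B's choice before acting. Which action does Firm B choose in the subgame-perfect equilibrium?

Backward induction with Firm B moving first.
- X: BR = Mid, leader payoff 5.
- Y: BR = Low, leader payoff 7.
- Z: BR = Low, leader payoff 20.
Among 5, 7, 20, the best is 20 at Z. Subgame-perfect outcome: (Low, Z) with payoffs (19, 20).

Z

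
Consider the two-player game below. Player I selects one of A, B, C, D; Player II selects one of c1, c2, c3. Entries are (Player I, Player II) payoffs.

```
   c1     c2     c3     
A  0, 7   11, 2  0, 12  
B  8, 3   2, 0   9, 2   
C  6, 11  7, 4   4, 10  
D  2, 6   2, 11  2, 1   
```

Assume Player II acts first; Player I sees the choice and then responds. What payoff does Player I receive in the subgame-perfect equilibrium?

Solve by backward induction (Player II leads).
- c1 → Player I plays B (best of 0, 8, 6, 2); Player II gets 3.
- c2 → Player I plays A (best of 11, 2, 7, 2); Player II gets 2.
- c3 → Player I plays B (best of 0, 9, 4, 2); Player II gets 2.
Maximizing over 3, 2, 2, Player II chooses c1. Subgame-perfect outcome: (B, c1) with payoffs (8, 3).

8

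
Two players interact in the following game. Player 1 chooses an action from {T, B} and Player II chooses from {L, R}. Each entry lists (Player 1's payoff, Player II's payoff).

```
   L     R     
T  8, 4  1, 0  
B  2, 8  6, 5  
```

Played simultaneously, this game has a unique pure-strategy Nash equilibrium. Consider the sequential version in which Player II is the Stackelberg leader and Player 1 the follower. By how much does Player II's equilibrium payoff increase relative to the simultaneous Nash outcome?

Backward induction with Player II moving first.
- L: BR = T, leader payoff 4.
- R: BR = B, leader payoff 5.
Maximizing over 4, 5, Player II chooses R. Subgame-perfect outcome: (B, R) with payoffs (6, 5).
For the simultaneous game, intersect best replies.
Player 1's best replies: L→T; R→B.
Player II's best replies: T→L; B→L.
The unique mutual best reply is (T, L), giving (8, 4).
Player II's commitment gain: 5 − 4 = 1.

1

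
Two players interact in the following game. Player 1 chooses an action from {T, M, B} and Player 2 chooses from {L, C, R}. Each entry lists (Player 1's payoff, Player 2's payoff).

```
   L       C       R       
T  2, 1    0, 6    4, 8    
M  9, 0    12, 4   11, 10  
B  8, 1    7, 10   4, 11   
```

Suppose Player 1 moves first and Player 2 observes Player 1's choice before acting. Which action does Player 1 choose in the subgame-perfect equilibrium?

Player 2 best-responds to each possible Player 1 move:
- T: Player 2 compares 1, 6, 8 and picks R; Player 1 would get 4.
- M: Player 2 compares 0, 4, 10 and picks R; Player 1 would get 11.
- B: Player 2 compares 1, 10, 11 and picks R; Player 1 would get 4.
Player 1's induced payoffs are 4, 11, 4, so Player 1 commits to M. Subgame-perfect outcome: (M, R) with payoffs (11, 10).

M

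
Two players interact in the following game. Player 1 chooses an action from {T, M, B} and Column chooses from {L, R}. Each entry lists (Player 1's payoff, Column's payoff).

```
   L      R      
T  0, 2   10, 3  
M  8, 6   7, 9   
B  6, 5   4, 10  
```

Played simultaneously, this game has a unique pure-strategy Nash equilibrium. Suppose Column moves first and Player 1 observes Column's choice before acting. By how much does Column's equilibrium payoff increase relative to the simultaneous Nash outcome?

3

Solve by backward induction (Column leads).
- L: BR = M, leader payoff 6.
- R: BR = T, leader payoff 3.
Among 6, 3, the best is 6 at L. Subgame-perfect outcome: (M, L) with payoffs (8, 6).
Now find the simultaneous Nash equilibrium.
Player 1's best replies: L→M; R→T.
Column's best replies: T→R; M→R; B→R.
Only (T, R) has each player best-responding; Nash payoffs (10, 3).
Column's commitment gain: 6 − 3 = 3.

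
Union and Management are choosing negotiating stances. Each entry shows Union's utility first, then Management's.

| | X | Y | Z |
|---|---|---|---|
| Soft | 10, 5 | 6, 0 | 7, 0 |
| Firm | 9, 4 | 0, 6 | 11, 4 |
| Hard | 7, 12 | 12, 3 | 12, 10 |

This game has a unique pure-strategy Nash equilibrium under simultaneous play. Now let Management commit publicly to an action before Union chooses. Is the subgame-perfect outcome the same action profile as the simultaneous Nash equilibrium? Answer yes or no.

Union best-responds to each possible Management move:
- X → Union plays Soft (best of 10, 9, 7); Management gets 5.
- Y → Union plays Hard (best of 6, 0, 12); Management gets 3.
- Z → Union plays Hard (best of 7, 11, 12); Management gets 10.
Maximizing over 5, 3, 10, Management chooses Z. Subgame-perfect outcome: (Hard, Z) with payoffs (12, 10).
For the simultaneous game, intersect best replies.
Union's best replies: X→Soft; Y→Hard; Z→Hard.
Management's best replies: Soft→X; Firm→Y; Hard→X.
The unique mutual best reply is (Soft, X), giving (10, 5).
Sequential outcome (Hard, Z) differs from the Nash profile (Soft, X).

no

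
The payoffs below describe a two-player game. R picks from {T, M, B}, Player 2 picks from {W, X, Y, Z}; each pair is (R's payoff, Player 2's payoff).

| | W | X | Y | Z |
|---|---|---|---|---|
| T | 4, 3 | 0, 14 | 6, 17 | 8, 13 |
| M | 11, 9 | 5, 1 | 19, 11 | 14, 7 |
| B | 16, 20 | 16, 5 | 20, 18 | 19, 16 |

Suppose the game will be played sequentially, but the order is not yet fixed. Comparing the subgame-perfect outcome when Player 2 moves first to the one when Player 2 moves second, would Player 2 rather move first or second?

If R leads: Player 2's best replies are T→Y, M→Y, B→W; R's induced payoffs 6, 19, 16; outcome (M, Y), payoffs (19, 11).
If Player 2 leads: R's best replies are W→B, X→B, Y→B, Z→B; Player 2's induced payoffs 20, 5, 18, 16; outcome (B, W), payoffs (16, 20).
Player 2 gets 20 moving first and 11 moving second, so Player 2 prefers to move first.

first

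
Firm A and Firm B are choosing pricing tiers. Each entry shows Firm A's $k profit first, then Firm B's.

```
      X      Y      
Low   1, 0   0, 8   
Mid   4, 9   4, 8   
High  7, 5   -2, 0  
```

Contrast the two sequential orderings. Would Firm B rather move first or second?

first

If Firm A leads: Firm B's best replies are Low→Y, Mid→X, High→X; Firm A's induced payoffs 0, 4, 7; outcome (High, X), payoffs (7, 5).
If Firm B leads: Firm A's best replies are X→High, Y→Mid; Firm B's induced payoffs 5, 8; outcome (Mid, Y), payoffs (4, 8).
Firm B gets 8 moving first and 5 moving second, so Firm B prefers to move first.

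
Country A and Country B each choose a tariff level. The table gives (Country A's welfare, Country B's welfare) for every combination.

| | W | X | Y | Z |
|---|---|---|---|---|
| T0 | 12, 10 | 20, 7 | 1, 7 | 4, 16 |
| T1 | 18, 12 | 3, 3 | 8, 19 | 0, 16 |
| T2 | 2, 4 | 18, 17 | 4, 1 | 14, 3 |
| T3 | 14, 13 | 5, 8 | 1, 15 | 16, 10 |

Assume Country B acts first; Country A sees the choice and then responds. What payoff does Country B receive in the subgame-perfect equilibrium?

19

Backward induction with Country B moving first.
- W: Country A compares 12, 18, 2, 14 and picks T1; Country B would get 12.
- X: Country A compares 20, 3, 18, 5 and picks T0; Country B would get 7.
- Y: Country A compares 1, 8, 4, 1 and picks T1; Country B would get 19.
- Z: Country A compares 4, 0, 14, 16 and picks T3; Country B would get 10.
Maximizing over 12, 7, 19, 10, Country B chooses Y. Subgame-perfect outcome: (T1, Y) with payoffs (8, 19).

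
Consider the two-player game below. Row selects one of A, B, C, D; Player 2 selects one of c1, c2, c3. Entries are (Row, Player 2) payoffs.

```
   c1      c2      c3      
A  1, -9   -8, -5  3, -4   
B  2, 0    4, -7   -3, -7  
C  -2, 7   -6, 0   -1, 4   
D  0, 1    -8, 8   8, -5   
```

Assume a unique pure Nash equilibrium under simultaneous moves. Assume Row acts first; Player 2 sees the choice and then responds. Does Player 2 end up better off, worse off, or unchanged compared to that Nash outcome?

Solve by backward induction (Row leads).
- A: Player 2 compares -9, -5, -4 and picks c3; Row would get 3.
- B: Player 2 compares 0, -7, -7 and picks c1; Row would get 2.
- C: Player 2 compares 7, 0, 4 and picks c1; Row would get -2.
- D: Player 2 compares 1, 8, -5 and picks c2; Row would get -8.
Row's induced payoffs are 3, 2, -2, -8, so Row commits to A. Subgame-perfect outcome: (A, c3) with payoffs (3, -4).
Now find the simultaneous Nash equilibrium.
Row's best replies: c1→B; c2→B; c3→D.
Player 2's best replies: A→c3; B→c1; C→c1; D→c2.
Only (B, c1) has each player best-responding; Nash payoffs (2, 0).
Player 2 earns -4 sequentially versus 0 at the Nash outcome: worse off.

worse off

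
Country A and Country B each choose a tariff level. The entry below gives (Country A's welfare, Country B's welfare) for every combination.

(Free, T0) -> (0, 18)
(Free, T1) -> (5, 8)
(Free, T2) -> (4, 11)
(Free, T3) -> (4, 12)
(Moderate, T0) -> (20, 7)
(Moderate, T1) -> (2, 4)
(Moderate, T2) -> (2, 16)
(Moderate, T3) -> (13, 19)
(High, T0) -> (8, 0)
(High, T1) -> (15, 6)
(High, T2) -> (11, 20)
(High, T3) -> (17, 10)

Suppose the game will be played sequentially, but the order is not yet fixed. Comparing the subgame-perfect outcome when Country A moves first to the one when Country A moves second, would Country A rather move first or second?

If Country A leads: Country B's best replies are Free→T0, Moderate→T3, High→T2; Country A's induced payoffs 0, 13, 11; outcome (Moderate, T3), payoffs (13, 19).
If Country B leads: Country A's best replies are T0→Moderate, T1→High, T2→High, T3→High; Country B's induced payoffs 7, 6, 20, 10; outcome (High, T2), payoffs (11, 20).
Country A gets 13 moving first and 11 moving second, so Country A prefers to move first.

first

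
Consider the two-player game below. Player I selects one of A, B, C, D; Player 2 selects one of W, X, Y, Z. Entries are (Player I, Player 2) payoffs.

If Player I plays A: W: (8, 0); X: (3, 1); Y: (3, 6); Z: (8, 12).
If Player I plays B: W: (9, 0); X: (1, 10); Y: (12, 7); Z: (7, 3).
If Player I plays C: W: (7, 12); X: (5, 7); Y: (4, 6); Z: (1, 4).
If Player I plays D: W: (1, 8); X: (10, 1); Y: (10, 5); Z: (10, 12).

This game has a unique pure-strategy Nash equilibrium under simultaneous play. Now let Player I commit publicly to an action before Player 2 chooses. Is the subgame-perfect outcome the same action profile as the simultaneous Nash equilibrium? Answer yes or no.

yes

Solve by backward induction (Player I leads).
- A: Player 2 compares 0, 1, 6, 12 and picks Z; Player I would get 8.
- B: Player 2 compares 0, 10, 7, 3 and picks X; Player I would get 1.
- C: Player 2 compares 12, 7, 6, 4 and picks W; Player I would get 7.
- D: Player 2 compares 8, 1, 5, 12 and picks Z; Player I would get 10.
Maximizing over 8, 1, 7, 10, Player I chooses D. Subgame-perfect outcome: (D, Z) with payoffs (10, 12).
Now find the simultaneous Nash equilibrium.
Player I's best replies: W→B; X→D; Y→B; Z→D.
Player 2's best replies: A→Z; B→X; C→W; D→Z.
The unique mutual best reply is (D, Z), giving (10, 12).
Sequential outcome (D, Z) coincides with the Nash profile (D, Z).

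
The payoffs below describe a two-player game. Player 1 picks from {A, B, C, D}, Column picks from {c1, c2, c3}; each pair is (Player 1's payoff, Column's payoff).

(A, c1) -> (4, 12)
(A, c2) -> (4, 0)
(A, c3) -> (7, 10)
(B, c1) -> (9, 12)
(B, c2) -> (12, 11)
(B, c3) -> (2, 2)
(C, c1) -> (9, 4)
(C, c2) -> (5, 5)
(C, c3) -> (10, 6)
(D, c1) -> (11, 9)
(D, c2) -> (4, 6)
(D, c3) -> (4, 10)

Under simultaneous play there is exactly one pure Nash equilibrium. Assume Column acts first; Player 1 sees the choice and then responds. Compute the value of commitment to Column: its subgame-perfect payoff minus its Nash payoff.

Work backward from Player 1's decision.
- c1: BR = D, leader payoff 9.
- c2: BR = B, leader payoff 11.
- c3: BR = C, leader payoff 6.
Column's induced payoffs are 9, 11, 6, so Column commits to c2. Subgame-perfect outcome: (B, c2) with payoffs (12, 11).
For the simultaneous game, intersect best replies.
Player 1's best replies: c1→D; c2→B; c3→C.
Column's best replies: A→c1; B→c1; C→c3; D→c3.
Only (C, c3) has each player best-responding; Nash payoffs (10, 6).
Column's commitment gain: 11 − 6 = 5.

5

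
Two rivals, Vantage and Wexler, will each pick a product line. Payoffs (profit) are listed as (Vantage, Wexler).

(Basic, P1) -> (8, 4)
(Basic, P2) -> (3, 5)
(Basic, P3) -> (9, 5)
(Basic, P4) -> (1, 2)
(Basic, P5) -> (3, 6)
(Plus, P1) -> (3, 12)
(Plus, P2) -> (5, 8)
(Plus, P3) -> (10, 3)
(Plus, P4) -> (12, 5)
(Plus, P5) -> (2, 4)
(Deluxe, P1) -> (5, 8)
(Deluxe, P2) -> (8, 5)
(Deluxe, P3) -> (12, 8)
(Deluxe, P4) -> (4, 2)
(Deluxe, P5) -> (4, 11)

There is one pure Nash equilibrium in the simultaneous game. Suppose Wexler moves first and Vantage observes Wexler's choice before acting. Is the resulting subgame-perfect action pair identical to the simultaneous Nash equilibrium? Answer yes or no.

Backward induction with Wexler moving first.
- P1: Vantage compares 8, 3, 5 and picks Basic; Wexler would get 4.
- P2: Vantage compares 3, 5, 8 and picks Deluxe; Wexler would get 5.
- P3: Vantage compares 9, 10, 12 and picks Deluxe; Wexler would get 8.
- P4: Vantage compares 1, 12, 4 and picks Plus; Wexler would get 5.
- P5: Vantage compares 3, 2, 4 and picks Deluxe; Wexler would get 11.
Wexler's induced payoffs are 4, 5, 8, 5, 11, so Wexler commits to P5. Subgame-perfect outcome: (Deluxe, P5) with payoffs (4, 11).
Now find the simultaneous Nash equilibrium.
Vantage's best replies: P1→Basic; P2→Deluxe; P3→Deluxe; P4→Plus; P5→Deluxe.
Wexler's best replies: Basic→P5; Plus→P1; Deluxe→P5.
The unique mutual best reply is (Deluxe, P5), giving (4, 11).
Sequential outcome (Deluxe, P5) coincides with the Nash profile (Deluxe, P5).

yes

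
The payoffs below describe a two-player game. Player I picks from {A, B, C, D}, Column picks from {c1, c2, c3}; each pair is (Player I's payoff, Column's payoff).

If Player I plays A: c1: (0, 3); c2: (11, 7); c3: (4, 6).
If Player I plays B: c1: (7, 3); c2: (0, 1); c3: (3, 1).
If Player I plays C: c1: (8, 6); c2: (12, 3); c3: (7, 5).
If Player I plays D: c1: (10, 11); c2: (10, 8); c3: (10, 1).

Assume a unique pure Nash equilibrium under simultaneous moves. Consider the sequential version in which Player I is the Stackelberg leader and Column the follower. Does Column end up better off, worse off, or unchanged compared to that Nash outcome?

worse off

Work backward from Column's decision.
- A: Column compares 3, 7, 6 and picks c2; Player I would get 11.
- B: Column compares 3, 1, 1 and picks c1; Player I would get 7.
- C: Column compares 6, 3, 5 and picks c1; Player I would get 8.
- D: Column compares 11, 8, 1 and picks c1; Player I would get 10.
Among 11, 7, 8, 10, the best is 11 at A. Subgame-perfect outcome: (A, c2) with payoffs (11, 7).
For the simultaneous game, intersect best replies.
Player I's best replies: c1→D; c2→C; c3→D.
Column's best replies: A→c2; B→c1; C→c1; D→c1.
The unique mutual best reply is (D, c1), giving (10, 11).
Column earns 7 sequentially versus 11 at the Nash outcome: worse off.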